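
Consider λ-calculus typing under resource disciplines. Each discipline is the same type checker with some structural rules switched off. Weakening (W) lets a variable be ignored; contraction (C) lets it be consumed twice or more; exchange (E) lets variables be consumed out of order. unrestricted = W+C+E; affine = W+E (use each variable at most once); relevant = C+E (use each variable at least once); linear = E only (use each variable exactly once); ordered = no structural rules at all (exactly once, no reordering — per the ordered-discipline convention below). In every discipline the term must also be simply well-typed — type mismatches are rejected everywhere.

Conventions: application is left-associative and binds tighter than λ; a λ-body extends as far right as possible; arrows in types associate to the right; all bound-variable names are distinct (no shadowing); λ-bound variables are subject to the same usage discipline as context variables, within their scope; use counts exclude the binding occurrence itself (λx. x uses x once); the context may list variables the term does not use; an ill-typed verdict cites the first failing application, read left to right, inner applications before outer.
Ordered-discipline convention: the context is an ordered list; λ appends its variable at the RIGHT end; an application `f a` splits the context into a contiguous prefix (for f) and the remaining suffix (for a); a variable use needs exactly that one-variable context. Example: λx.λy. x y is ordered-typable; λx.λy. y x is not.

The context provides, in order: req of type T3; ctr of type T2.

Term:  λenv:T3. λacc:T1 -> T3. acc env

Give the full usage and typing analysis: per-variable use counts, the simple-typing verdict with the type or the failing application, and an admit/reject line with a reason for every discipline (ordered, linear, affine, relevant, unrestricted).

use counts: req: 0×, ctr: 0×, env (bound): 1×, acc (bound): 1×
uses in reading order: acc, env
typing: ill-typed: an argument T3 mismatches the expected T1
ordered: ✗, fails simple typing
linear: ✗, a type mismatch blocks all five
affine: ✗, the type mismatch rejects it
relevant: ✗, not simply typable
unrestricted: ✗, fails simple typing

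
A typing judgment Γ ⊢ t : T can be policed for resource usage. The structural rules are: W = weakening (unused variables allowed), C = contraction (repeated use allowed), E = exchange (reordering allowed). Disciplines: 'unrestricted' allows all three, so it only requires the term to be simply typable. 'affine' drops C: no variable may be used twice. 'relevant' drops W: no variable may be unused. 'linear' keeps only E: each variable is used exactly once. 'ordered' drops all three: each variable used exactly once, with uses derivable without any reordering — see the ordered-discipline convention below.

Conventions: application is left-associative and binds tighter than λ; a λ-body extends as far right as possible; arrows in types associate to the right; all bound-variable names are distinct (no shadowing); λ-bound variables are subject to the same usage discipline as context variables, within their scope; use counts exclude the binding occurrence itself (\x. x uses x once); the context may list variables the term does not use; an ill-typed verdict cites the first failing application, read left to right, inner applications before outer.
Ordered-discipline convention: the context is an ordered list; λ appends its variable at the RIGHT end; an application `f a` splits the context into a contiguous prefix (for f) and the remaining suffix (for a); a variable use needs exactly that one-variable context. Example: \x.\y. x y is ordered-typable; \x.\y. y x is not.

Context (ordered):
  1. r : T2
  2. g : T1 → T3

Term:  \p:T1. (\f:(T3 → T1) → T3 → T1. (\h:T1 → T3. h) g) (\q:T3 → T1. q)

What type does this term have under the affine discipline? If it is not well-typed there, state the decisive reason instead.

term : T1 → T1 → T3
use counts: r: 0, g: 1, p (λ-bound): 0, f (λ-bound): 0, h (λ-bound): 1, q (λ-bound): 1
left-to-right use order: h, g, q
typing: the term checks, with type T1 → T1 → T3
all disciplines: ordered ✗ | linear ✗ | affine ✓ | relevant ✗ | unrestricted ✓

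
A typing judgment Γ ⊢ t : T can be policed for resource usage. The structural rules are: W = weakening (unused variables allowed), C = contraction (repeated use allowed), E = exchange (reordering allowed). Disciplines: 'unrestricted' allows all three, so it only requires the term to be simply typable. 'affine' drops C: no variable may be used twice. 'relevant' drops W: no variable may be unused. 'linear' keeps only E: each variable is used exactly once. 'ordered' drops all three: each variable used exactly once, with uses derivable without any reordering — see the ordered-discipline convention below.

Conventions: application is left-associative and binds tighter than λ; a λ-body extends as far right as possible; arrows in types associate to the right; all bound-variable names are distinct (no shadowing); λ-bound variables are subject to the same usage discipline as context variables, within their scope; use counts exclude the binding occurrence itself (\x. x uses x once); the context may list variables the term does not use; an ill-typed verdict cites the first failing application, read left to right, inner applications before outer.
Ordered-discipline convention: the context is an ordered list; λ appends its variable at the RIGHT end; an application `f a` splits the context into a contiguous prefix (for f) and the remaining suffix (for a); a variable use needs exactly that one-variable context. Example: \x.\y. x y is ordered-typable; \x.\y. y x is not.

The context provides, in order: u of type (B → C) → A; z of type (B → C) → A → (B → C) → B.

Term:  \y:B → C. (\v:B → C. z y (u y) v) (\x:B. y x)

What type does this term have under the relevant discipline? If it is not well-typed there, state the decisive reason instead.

term : (B → C) → B
counts: u=1; z=1; y (bound)=3; v (bound)=1; x (bound)=1
use order (left to right): z, y, u, y, v, y, x
typing: well-typed at (B → C) → B
summary: ordered ✗; linear ✗; affine ✗; relevant ✓; unrestricted ✓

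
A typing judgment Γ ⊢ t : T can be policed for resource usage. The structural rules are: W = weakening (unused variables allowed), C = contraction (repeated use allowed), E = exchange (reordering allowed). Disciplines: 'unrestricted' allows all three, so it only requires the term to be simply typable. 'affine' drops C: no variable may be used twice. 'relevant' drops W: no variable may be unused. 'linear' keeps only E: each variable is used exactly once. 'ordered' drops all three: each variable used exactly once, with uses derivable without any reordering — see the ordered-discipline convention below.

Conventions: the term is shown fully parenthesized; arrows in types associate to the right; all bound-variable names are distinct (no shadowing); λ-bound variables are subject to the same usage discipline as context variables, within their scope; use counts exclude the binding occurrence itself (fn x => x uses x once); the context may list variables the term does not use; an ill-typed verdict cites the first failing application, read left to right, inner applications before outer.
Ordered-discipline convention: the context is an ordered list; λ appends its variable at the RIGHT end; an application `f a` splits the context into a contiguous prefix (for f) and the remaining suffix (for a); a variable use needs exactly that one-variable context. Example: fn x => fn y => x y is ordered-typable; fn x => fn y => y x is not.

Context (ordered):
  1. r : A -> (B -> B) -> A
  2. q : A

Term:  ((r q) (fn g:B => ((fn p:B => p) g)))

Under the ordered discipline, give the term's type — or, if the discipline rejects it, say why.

term : A
usage: r: 1×, q: 1×, g [bound]: 1×, p [bound]: 1×
order of uses: r, q, p, g
typing: well-typed — term : A
summary: ordered ✓ | linear ✓ | affine ✓ | relevant ✓ | unrestricted ✓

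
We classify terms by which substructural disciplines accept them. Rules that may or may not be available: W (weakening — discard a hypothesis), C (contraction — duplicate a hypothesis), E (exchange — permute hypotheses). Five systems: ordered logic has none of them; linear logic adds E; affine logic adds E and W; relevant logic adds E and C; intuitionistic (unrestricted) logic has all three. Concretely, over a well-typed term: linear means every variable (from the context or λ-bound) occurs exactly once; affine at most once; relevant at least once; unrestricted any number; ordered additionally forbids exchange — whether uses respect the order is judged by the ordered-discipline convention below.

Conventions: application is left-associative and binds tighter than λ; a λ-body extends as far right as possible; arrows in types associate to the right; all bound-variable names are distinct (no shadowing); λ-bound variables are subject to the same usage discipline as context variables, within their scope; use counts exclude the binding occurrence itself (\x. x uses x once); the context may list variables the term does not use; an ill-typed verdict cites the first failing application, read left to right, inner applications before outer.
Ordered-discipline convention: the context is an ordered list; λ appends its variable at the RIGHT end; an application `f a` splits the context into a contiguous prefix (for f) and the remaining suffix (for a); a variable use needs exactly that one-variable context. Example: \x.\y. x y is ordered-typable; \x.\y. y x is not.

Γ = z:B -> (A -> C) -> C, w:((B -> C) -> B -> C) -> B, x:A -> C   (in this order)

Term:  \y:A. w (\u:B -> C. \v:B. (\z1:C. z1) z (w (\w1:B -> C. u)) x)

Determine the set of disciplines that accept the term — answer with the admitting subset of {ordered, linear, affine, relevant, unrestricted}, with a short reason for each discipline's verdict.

admitted in: none
counts: z ×1; w ×2; x ×1; y [bound] ×0; u [bound] ×1; v [bound] ×0; z1 [bound] ×1; w1 [bound] ×0
uses in reading order: w, z1, z, w, u, x
typing: ill-typed: a function awaiting C gets B -> (A -> C) -> C
ordered ✗ (fails simple typing)
linear ✗ (a type mismatch blocks all five)
affine ✗ (the type mismatch rejects it)
relevant ✗ (not simply typable)
unrestricted ✗ (fails simple typing)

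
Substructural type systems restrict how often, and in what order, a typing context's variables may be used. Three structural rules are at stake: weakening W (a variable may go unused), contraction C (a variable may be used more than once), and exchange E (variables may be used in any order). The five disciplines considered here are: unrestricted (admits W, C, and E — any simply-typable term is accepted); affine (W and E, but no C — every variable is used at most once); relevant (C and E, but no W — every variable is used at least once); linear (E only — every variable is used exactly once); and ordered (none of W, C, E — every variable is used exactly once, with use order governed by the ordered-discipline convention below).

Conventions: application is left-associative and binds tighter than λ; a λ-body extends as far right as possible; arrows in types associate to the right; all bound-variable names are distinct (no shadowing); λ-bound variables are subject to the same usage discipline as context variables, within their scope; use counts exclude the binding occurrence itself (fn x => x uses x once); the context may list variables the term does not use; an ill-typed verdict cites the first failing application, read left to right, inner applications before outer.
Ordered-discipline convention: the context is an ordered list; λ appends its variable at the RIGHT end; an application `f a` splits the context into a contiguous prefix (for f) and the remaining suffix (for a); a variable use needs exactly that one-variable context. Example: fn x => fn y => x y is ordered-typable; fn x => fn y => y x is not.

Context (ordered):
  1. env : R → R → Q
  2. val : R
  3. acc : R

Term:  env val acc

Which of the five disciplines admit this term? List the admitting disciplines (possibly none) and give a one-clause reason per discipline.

admitting disciplines: ordered, linear, affine, relevant, unrestricted
use counts: env ×1; val ×1; acc ×1
uses in reading order: env, val, acc
typing: well-typed at Q
ordered: ✓, env, val, acc: once each, no exchange needed
linear: ✓, each of env, val, acc used exactly once
affine: ✓, none of env, val, acc used more than once
relevant: ✓, env, val, acc: all used, weakening unneeded
unrestricted: ✓, simply typable at Q; W, C, E all held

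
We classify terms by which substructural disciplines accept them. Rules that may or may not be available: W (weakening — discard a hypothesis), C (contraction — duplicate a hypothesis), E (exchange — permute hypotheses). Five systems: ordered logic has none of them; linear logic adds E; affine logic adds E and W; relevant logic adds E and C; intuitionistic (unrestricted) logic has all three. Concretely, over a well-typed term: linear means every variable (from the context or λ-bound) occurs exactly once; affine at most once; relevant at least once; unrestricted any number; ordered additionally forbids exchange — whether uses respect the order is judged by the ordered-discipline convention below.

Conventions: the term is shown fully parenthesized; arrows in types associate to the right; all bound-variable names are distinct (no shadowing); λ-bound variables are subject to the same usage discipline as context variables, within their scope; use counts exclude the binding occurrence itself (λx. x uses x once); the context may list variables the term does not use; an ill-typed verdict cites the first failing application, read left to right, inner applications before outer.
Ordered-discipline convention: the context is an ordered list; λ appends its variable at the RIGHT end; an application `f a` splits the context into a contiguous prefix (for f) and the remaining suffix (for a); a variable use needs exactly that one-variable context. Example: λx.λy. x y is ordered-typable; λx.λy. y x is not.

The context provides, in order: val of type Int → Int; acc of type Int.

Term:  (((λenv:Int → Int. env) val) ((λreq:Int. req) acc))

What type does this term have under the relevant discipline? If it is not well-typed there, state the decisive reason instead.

term : Int
counts: val: 1, acc: 1, env [bound]: 1, req [bound]: 1
order of uses: env, val, req, acc
typing: the term checks, with type Int
across the five disciplines: ordered ✓; linear ✓; affine ✓; relevant ✓; unrestricted ✓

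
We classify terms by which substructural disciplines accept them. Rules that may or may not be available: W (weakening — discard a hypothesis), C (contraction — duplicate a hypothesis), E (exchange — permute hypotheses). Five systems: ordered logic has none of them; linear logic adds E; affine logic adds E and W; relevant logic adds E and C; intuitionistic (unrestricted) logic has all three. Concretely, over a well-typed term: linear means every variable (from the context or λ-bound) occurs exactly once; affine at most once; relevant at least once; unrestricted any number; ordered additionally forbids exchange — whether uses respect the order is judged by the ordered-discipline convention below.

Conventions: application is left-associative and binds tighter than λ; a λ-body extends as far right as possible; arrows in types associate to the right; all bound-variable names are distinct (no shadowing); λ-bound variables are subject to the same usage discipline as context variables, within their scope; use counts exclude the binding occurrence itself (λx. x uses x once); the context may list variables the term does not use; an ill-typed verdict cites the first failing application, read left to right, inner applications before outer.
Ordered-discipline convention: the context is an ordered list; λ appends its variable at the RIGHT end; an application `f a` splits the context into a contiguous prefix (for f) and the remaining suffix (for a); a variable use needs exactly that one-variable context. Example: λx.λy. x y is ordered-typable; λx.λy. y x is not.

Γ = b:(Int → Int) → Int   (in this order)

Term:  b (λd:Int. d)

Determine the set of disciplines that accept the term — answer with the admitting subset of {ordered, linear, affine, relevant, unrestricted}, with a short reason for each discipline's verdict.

admitted in: ordered, linear, affine, relevant, unrestricted
variable uses: b: 1×, d (λ-bound): 1×
uses in reading order: b, d
typing: well-typed at Int
ordered: ✓, b, d once each; derivable with no W/C/E
linear: ✓, b, d: one use apiece
affine: ✓, at most one use each (b, d)
relevant: ✓, b, d: all used, weakening unneeded
unrestricted: ✓, simply typable at Int; W, C, E all held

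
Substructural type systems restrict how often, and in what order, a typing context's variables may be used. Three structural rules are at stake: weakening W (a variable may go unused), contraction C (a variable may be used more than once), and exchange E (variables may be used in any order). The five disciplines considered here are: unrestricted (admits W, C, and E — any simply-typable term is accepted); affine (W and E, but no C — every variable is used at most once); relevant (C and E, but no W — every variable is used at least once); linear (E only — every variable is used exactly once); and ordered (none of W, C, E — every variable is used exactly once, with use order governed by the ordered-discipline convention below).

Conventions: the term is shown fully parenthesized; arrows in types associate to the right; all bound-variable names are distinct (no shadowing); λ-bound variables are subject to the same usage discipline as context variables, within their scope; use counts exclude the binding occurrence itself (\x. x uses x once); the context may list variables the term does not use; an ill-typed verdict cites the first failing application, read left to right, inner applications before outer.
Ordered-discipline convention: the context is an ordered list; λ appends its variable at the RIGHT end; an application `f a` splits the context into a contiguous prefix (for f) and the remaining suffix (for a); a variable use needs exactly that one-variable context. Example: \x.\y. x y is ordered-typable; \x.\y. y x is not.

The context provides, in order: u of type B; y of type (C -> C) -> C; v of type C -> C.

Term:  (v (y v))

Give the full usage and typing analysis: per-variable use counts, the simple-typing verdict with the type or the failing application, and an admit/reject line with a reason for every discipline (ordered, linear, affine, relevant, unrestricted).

counts: u: 0, y: 1, v: 2
uses in reading order: v, y, v
typing: well-typed at C
ordered ✗ (uses contraction: v ×2; u left unused)
linear ✗ (uses contraction: v ×2; u left unused)
affine ✗ (uses contraction: v ×2)
relevant ✗ (u left unused)
unrestricted ✓ (simply typable at C; W, C, E all held)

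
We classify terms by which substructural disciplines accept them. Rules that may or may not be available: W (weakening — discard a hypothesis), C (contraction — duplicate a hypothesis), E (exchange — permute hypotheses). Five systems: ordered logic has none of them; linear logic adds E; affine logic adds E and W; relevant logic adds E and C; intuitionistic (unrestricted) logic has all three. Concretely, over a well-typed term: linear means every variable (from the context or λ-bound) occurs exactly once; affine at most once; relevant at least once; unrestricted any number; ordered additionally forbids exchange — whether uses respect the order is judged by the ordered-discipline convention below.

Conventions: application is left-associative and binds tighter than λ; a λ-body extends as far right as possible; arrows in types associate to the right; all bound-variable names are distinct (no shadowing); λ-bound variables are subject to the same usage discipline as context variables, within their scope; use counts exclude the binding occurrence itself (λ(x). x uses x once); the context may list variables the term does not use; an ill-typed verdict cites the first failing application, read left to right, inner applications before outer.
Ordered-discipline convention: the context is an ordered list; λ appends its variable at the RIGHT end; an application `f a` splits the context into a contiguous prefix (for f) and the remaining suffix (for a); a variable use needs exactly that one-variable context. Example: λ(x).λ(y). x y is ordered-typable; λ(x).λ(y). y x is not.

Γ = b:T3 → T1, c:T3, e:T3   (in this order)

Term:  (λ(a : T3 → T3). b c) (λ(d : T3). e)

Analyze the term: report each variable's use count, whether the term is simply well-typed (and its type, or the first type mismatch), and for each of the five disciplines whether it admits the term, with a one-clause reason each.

variable uses: b: 1; c: 1; e: 1; a (bound): 0; d (bound): 0
use order (left to right): b, c, e
typing: the term checks, with type T1
ordered: ✗, a, d never used (weakening)
linear: ✗, a, d never used (weakening)
affine: ✓, at most one use each (b, c, e, a, d)
relevant: ✗, a, d never used (weakening)
unrestricted: ✓, well-typed at T1; no restrictions here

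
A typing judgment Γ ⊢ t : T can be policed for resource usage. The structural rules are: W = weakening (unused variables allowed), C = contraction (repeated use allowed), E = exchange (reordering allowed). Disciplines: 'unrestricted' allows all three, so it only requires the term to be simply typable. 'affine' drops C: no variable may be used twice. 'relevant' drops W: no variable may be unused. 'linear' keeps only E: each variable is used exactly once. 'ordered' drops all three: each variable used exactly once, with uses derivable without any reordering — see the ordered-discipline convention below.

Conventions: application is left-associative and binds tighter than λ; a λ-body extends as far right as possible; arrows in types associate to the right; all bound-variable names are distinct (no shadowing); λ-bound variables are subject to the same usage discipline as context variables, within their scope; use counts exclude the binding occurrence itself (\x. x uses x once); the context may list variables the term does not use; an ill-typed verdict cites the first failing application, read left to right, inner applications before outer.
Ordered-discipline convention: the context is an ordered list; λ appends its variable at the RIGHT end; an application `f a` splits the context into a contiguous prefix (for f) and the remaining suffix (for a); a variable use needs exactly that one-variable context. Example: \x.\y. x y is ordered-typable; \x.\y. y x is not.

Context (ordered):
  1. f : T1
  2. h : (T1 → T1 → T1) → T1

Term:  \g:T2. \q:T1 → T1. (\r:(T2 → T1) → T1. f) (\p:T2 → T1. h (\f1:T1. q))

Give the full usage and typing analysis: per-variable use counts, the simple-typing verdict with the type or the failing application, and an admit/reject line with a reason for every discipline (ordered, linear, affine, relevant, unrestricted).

variable uses: f=1; h=1; g (λ-bound)=0; q (λ-bound)=1; r (λ-bound)=0; p (λ-bound)=0; f1 (λ-bound)=0
uses in reading order: f, h, q
typing: ✓ — T2 → (T1 → T1) → T1
ordered: ✗ — g, r, p, f1 left unused
linear: ✗ — g, r, p, f1 left unused
affine: ✓ — at most one use each (f, h, g, q, r, p, f1)
relevant: ✗ — g, r, p, f1 left unused
unrestricted: ✓ — type-checks (T2 → (T1 → T1) → T1) and nothing is barred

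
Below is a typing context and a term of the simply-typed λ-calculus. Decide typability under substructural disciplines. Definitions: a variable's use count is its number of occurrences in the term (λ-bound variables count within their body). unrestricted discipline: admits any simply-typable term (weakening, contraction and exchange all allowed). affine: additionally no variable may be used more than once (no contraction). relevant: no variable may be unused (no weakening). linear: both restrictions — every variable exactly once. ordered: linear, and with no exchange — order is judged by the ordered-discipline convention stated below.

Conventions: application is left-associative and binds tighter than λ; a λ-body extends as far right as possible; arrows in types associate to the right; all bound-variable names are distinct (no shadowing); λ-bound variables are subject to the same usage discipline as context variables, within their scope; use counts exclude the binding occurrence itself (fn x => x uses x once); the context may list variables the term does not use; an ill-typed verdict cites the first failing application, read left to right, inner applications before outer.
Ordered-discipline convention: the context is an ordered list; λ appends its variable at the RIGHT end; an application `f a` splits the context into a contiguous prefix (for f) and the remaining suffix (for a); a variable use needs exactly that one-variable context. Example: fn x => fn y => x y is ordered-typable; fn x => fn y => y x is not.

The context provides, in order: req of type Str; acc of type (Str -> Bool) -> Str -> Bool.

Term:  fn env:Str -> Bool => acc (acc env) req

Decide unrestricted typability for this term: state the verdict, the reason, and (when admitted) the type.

yes — simply typable at (Str -> Bool) -> Bool; W, C, E all held; term : (Str -> Bool) -> Bool
use counts: req ×1; acc ×2; env (λ-bound) ×1
uses in reading order: acc, acc, env, req
typing: well-typed at (Str -> Bool) -> Bool
across the five disciplines: ordered ✗, linear ✗, affine ✗, relevant ✓, unrestricted ✓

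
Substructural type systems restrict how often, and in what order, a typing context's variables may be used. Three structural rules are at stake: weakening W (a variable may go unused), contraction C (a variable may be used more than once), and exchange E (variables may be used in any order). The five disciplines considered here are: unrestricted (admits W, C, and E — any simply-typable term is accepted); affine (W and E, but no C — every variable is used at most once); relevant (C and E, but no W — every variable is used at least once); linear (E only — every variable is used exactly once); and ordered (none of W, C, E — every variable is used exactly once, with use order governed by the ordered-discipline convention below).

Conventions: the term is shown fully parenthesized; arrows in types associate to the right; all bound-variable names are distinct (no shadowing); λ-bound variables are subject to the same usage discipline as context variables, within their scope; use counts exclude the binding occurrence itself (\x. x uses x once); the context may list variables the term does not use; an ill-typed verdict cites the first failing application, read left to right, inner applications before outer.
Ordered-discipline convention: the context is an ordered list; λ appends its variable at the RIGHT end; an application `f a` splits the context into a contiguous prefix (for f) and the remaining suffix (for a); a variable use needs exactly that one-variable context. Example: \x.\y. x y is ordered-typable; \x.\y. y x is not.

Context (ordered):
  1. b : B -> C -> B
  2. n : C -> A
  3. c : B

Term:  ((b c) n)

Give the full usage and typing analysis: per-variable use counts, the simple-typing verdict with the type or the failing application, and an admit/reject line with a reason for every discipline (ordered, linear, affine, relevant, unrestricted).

usage: b ×1; n ×1; c ×1
uses in reading order: b, c, n
typing: ill-typed: an argument C -> A mismatches the expected C
ordered: ✗ — not simply typable
linear: ✗ — fails simple typing
affine: ✗ — a type mismatch blocks all five
relevant: ✗ — the type mismatch rejects it
unrestricted: ✗ — not simply typable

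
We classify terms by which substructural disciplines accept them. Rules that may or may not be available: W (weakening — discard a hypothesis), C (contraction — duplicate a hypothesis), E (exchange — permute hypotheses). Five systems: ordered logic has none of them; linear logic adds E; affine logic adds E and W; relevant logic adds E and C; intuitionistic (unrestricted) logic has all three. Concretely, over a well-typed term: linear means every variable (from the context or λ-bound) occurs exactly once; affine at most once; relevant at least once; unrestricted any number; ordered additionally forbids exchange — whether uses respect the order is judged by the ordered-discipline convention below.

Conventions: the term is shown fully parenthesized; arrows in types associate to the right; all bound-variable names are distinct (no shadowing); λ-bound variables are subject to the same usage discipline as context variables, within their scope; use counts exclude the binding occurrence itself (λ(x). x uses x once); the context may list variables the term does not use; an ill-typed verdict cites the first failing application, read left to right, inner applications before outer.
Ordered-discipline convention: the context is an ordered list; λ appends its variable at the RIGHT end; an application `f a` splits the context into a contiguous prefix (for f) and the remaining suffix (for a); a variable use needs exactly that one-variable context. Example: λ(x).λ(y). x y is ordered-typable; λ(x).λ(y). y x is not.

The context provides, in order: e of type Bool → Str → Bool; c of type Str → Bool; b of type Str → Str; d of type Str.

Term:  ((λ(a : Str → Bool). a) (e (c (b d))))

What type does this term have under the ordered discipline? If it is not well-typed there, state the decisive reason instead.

term : Str → Bool
variable uses: e: 1, c: 1, b: 1, d: 1, a (λ-bound): 1
uses in reading order: a, e, c, b, d
typing: well-typed at Str → Bool
summary: ordered ✓ | linear ✓ | affine ✓ | relevant ✓ | unrestricted ✓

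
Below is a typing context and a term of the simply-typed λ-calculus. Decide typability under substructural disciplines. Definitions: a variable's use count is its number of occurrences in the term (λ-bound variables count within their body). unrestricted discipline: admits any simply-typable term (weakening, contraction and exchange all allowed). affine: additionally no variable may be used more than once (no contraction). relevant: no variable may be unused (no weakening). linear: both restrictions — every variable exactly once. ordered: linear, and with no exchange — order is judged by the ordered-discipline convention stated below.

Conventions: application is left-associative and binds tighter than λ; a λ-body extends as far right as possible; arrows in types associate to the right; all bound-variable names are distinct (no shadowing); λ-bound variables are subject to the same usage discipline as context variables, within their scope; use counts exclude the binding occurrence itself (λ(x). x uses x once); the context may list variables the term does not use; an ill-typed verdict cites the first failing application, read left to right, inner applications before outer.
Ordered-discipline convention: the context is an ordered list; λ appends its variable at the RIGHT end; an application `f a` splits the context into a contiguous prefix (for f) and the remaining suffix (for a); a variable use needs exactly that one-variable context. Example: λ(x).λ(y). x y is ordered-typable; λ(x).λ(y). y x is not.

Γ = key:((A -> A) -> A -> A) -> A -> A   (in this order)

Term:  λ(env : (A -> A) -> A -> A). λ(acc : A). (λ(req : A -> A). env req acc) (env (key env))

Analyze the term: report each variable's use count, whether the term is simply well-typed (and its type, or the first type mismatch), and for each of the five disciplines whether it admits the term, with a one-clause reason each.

usage: key: 1, env (λ-bound): 3, acc (λ-bound): 1, req (λ-bound): 1
left-to-right use order: env, req, acc, env, key, env
typing: well-typed — term : ((A -> A) -> A -> A) -> A -> A
ordered: ✗, env ×3 used more than once (contraction)
linear: ✗, env ×3 used more than once (contraction)
affine: ✗, env ×3 used more than once (contraction)
relevant: ✓, every one of key, env, acc, req appears
unrestricted: ✓, well-typed at ((A -> A) -> A -> A) -> A -> A; no restrictions here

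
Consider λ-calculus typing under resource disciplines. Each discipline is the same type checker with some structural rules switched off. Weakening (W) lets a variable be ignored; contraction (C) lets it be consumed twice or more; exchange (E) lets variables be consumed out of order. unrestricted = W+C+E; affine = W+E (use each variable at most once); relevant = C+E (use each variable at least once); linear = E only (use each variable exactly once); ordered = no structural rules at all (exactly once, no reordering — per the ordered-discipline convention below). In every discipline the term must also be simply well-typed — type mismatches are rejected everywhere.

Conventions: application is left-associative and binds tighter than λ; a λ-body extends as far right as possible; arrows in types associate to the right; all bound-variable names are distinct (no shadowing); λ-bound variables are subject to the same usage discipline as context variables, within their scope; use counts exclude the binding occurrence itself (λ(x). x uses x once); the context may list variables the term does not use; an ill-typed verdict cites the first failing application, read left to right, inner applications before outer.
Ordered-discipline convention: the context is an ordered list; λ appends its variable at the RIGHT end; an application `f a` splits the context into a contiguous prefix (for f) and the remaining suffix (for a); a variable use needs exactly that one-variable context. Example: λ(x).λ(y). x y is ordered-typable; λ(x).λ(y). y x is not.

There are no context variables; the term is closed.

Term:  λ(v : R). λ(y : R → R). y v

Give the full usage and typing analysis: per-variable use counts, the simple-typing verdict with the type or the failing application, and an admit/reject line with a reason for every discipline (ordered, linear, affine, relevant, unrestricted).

counts: v [bound] ×1, y [bound] ×1
order of uses: y, v
typing: ✓ — R → (R → R) → R
ordered ✗ (no ordered split (uses run y, v))
linear ✓ (v, y: one use apiece)
affine ✓ (no duplicate uses among v, y)
relevant ✓ (v, y: all used, weakening unneeded)
unrestricted ✓ (well-typed at R → (R → R) → R; no restrictions here)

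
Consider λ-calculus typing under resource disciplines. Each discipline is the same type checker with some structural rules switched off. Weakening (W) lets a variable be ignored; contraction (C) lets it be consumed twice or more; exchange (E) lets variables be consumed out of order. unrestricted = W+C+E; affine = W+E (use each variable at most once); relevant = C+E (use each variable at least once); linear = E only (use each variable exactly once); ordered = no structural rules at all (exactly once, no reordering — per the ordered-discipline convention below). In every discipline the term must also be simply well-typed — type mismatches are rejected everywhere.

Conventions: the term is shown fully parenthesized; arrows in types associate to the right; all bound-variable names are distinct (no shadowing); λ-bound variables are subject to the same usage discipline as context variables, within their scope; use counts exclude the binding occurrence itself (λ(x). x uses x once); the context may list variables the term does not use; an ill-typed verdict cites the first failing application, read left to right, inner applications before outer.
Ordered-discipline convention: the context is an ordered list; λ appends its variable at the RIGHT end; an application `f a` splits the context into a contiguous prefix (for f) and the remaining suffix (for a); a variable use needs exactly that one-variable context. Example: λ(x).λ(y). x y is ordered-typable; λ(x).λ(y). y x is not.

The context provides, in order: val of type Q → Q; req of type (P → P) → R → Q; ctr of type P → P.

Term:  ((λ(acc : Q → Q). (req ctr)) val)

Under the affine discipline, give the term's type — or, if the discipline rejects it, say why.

term : R → Q
variable uses: val: 1, req: 1, ctr: 1, acc (bound): 0
use order (left to right): req, ctr, val
typing: ✓ — R → Q
per-discipline verdicts: ordered ✗; linear ✗; affine ✓; relevant ✗; unrestricted ✓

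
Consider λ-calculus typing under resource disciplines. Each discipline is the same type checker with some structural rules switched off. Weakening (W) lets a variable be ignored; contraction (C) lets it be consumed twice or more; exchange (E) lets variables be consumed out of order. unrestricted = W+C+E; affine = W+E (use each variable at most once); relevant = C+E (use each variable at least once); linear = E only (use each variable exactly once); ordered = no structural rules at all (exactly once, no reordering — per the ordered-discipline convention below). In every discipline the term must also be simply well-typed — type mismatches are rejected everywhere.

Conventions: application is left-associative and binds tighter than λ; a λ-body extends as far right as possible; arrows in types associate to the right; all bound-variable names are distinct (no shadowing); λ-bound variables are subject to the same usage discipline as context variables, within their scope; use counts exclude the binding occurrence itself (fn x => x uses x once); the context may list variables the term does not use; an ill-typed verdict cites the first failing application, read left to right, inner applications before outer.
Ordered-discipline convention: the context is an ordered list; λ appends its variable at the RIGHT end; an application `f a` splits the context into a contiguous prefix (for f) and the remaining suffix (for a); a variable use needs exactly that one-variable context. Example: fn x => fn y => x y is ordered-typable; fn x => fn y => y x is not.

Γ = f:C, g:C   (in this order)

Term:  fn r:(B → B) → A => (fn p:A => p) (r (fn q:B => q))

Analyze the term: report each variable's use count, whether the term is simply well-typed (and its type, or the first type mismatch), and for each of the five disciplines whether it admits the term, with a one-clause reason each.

use counts: f: 0, g: 0, r (bound): 1, p (bound): 1, q (bound): 1
order of uses: p, r, q
typing: ✓ — ((B → B) → A) → A
ordered ✗ (unused: f, g — weakening required)
linear ✗ (unused: f, g — weakening required)
affine ✓ (f, g, r, p, q: no repeats, contraction unneeded)
relevant ✗ (unused: f, g — weakening required)
unrestricted ✓ (well-typed at ((B → B) → A) → A; no restrictions here)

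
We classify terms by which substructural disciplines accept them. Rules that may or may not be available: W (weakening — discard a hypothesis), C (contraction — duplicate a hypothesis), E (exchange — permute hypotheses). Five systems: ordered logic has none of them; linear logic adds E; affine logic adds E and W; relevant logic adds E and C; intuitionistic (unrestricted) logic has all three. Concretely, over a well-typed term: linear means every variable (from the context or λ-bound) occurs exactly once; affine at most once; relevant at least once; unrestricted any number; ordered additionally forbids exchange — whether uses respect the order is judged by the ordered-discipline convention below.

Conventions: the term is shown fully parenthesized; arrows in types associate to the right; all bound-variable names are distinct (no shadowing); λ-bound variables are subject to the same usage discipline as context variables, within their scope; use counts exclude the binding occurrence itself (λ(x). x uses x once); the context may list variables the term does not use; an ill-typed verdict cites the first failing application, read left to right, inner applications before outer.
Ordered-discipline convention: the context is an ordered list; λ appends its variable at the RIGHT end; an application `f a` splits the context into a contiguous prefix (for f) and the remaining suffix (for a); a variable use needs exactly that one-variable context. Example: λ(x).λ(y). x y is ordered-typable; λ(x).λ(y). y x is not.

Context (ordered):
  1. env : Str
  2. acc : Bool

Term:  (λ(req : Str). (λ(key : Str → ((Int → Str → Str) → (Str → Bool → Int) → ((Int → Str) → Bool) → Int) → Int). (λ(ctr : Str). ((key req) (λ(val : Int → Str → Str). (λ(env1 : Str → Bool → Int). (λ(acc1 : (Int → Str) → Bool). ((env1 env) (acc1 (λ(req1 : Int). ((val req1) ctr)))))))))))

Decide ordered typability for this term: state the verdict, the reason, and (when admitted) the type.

no — acc left unused
counts: env: 1, acc: 0, req (bound): 1, key (bound): 1, ctr (bound): 1, val (bound): 1, env1 (bound): 1, acc1 (bound): 1, req1 (bound): 1
order of uses: key, req, env1, env, acc1, val, req1, ctr
typing: well-typed — term : Str → (Str → ((Int → Str → Str) → (Str → Bool → Int) → ((Int → Str) → Bool) → Int) → Int) → Str → Int
all disciplines: ordered ✗; linear ✗; affine ✓; relevant ✗; unrestricted ✓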